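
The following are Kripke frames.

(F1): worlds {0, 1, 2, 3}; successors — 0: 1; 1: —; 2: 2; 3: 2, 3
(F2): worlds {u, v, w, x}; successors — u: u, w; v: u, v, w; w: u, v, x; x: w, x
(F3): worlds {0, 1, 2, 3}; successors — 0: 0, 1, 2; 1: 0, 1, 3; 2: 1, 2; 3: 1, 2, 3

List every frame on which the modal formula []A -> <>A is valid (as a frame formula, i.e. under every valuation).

(F2), (F3)

The schema corresponds to seriality: forall x exists y Rxy.
(F1): fails — world 1 has no successor.
(F2): ✓.
(F3): ✓.
Valid on: (F2), (F3).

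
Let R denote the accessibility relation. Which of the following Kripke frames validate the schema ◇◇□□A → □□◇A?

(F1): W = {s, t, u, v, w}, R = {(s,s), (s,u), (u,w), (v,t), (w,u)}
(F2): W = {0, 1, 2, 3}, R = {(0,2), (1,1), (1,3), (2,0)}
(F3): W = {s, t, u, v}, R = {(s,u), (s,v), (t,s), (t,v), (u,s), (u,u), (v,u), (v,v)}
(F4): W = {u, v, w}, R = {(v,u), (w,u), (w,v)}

The schema corresponds to a generalized confluence (Geach) condition: ∀x ∀y ∀z ((xR²y ∧ xR²z) → ∃w (yR²w ∧ zRw)).
(F1): fails — sR²u, sR²u but no w* with uR²w* and uRw*.
(F2): fails — 0R²0, 0R²0 but no w with 0R²w and 0Rw.
(F3): holds.
(F4): fails — wR²u, wR²u but no t with uR²t and uRt.

(F3)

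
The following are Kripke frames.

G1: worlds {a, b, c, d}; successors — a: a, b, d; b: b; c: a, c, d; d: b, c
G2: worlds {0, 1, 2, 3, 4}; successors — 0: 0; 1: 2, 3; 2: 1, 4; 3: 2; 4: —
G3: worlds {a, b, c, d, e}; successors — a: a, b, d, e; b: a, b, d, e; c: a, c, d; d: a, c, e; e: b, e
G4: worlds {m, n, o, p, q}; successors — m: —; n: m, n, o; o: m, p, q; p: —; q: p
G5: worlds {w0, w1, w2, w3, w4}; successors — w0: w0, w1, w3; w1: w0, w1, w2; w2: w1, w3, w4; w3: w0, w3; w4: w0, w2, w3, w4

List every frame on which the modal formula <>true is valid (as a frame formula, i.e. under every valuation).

G1, G3, G5

This is the axiom for seriality; its first-order frame correspondent is forall x exists y Rxy.
G1: holds.
G2: fails — world 4 has no successor.
G3: holds.
G4: fails — world m has no successor.
G5: holds.
Valid on: G1, G3, G5.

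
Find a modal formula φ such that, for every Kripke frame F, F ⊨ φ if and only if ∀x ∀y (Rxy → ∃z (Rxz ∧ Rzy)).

This is density; the standard corresponding axiom is C4: □□ψ → □ψ.
Suppose □□ψ→□ψ is valid. Take Rxy and set V(ψ)={w : xR²w}. Then □□ψ at x, so □ψ at x, so ψ at y, i.e. ∃z(Rxz∧Rzy).

□□ψ → □ψ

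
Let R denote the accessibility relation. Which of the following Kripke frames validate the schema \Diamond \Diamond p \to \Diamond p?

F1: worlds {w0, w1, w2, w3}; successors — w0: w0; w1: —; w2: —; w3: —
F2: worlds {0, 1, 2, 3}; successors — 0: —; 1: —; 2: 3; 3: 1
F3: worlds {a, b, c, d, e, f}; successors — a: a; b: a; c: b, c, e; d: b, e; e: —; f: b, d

F1

This is the axiom for transitivity; its first-order frame correspondent is \forall x \forall y \forall z (Rxy \wedge Ryz \to Rxz).
F1: ✓.
F2: fails — R23 and R31 but not R21.
F3: fails — Rfd and Rde but not Rfe.
Valid on: F1.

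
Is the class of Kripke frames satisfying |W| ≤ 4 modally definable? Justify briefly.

Not definable by any modal formula

If a class were modally definable it would be closed under disjoint unions (Goldblatt–Thomason).
Any modal formula valid on each of 5 disjoint one-world frames is valid on their disjoint union (validity is preserved under disjoint unions). Each one-world frame has |W|=1≤4, but the union has |W|=5.
Hence having at most 4 worlds is not modally definable.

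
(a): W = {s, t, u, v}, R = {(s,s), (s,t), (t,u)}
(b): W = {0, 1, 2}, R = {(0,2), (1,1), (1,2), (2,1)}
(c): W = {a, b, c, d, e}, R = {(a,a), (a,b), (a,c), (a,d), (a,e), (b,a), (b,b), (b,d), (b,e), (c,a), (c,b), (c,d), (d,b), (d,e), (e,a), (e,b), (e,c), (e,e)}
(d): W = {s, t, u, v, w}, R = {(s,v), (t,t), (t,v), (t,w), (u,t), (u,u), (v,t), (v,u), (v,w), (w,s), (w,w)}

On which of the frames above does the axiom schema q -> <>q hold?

This is the axiom for reflexivity; its first-order frame correspondent is forall x Rxx.
(a): fails — world t does not see itself.
(b): fails — world 0 does not see itself.
(c): fails — world c does not see itself.
(d): fails — world s does not see itself.
Valid on no frame.

none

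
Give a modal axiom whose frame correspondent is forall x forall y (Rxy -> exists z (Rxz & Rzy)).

This is density; the standard corresponding axiom is C4: □□r → □r.
Suppose □□r→□r is valid. Take Rxy and set V(r)={w : xR²w}. Then □□r at x, so □r at x, so r at y, i.e. ∃z(Rxz∧Rzy).

□□r → □r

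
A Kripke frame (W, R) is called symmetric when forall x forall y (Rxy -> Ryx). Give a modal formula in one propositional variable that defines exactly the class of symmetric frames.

The condition is symmetry. The B schema ψ → □◇ψ defines it.

ψ → □◇ψ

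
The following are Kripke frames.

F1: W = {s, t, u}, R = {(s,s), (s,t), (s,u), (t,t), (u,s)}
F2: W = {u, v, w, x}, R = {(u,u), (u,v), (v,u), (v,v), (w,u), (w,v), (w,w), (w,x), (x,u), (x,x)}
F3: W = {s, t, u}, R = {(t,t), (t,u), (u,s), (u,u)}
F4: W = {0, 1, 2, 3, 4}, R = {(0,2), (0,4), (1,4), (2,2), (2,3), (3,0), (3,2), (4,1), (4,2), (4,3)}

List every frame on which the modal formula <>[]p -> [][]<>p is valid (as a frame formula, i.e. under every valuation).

Frame correspondent (Sahlqvist): forall x forall y forall z ((xRy & x R^2 z) -> exists w (yRw & zRw)) — i.e. a generalized confluence (Geach) condition.
F1: fails — sRt, sR²u but no w with tRw and uRw.
F2: condition met.
F3: fails — tRt, tR²s but no w with tRw and sRw.
F4: fails — 0R2, 0R²1 but no w with 2Rw and 1Rw.

F2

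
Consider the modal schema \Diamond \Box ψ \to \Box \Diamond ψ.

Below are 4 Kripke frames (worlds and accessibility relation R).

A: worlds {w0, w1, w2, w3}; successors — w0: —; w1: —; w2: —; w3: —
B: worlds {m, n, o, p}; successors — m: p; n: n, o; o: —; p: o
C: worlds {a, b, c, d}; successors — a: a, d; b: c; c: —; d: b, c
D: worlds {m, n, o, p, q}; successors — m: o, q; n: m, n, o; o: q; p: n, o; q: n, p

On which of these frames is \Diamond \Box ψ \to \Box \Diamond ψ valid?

Frame correspondent (Sahlqvist): \forall x \forall y \forall z (Rxy \wedge Rxz \to \exists w (Ryw \wedge Rzw)) — i.e. convergence.
A: satisfies the condition.
B: fails — Rnn and Rno but n and o have no common successor.
C: fails — Raa and Rad but a and d have no common successor.
D: fails — Rmo and Rmq but o and q have no common successor.
Valid on: A.

A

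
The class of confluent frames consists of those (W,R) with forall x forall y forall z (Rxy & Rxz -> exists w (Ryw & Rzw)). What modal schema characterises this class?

◇□r → □◇r

A defining formula is ◇□r → □◇r (the .2 axiom).
Suppose ◇□r→□◇r is valid. Take Rxy, Rxz and set V(r)={w : Ryw}. Then □r at y so ◇□r at x, so □◇r at x, so ◇r at z, giving w with Rzw and Ryw.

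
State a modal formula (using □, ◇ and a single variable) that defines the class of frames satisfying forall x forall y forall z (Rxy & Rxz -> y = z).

◇q → □q

A defining formula is ◇q → □q (the CD axiom).
Suppose ◇q→□q is valid. Take Rxy, Rxz and set V(q)={y}. Then ◇q at x, so □q at x, so q at z, i.e. z=y.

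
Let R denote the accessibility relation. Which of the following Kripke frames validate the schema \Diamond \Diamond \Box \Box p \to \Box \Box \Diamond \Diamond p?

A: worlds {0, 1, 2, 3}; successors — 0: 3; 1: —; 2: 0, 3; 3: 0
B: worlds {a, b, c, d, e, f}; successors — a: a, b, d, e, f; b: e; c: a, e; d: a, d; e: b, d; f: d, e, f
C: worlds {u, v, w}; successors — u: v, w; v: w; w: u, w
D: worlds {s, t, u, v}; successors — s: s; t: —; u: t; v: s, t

B, C, D

The schema corresponds to a generalized confluence (Geach) condition: \forall x \forall y \forall z ((x R^2 y \wedge x R^2 z) \to \exists w (y R^2 w \wedge z R^2 w)).
A: fails — 2R²0, 2R²3 but no w with 0R²w and 3R²w.
B: ✓.
C: ✓.
D: ✓.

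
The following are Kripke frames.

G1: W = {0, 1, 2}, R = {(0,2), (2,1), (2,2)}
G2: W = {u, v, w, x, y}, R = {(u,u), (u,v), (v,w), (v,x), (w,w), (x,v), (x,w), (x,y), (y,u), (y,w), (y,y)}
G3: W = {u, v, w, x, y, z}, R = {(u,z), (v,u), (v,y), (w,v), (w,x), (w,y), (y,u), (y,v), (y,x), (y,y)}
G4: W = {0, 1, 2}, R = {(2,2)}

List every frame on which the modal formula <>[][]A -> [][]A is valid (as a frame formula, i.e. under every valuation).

G4

The schema corresponds to a generalized confluence (Geach) condition: forall x forall y forall z ((xRy & x R^2 z) -> exists w (y R^2 w & z = w)).
G1: fails — 2R1, 2R²1 but no w with 1R²w and 1=w.
G2: fails — uRv, uR²u but no t with vR²t and u=t.
G3: fails — vRu, vR²u but no t with uR²t and u=t.
G4: holds.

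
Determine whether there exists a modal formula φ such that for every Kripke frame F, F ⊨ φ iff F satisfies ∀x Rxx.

The condition is reflexivity. A defining modal formula is □q → q.
Suppose □q→q is valid. At any x set V(q)={w : Rxw}. Then □q holds at x, so q holds at x, i.e. Rxx.

Yes — defined by □q → q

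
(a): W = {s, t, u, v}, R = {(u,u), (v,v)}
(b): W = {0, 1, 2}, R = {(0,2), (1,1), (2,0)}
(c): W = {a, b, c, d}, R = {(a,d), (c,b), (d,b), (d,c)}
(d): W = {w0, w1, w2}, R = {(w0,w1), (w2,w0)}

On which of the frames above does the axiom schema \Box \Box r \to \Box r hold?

(a)

The schema corresponds to density: \forall x \forall y (Rxy \to \exists z (Rxz \wedge Rzy)).
(a): holds.
(b): fails — R20 but no z with R2z and Rz0.
(c): fails — Rad but no z with Raz and Rzd.
(d): fails — Rw0w1 but no z with Rw0z and Rzw1.
Valid on: (a).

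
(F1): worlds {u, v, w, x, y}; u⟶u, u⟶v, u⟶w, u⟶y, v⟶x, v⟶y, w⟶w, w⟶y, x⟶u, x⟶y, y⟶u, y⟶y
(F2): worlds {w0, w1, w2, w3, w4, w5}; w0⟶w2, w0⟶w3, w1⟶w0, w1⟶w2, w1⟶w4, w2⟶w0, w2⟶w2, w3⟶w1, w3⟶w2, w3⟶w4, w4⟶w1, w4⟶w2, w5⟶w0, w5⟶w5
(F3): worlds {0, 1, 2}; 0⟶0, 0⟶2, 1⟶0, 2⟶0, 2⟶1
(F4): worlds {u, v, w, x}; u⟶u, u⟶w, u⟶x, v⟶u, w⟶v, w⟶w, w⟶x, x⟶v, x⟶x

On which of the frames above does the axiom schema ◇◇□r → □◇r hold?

Frame correspondent (Sahlqvist): ∀x ∀y ∀z ((xR²y ∧ xRz) → ∃w (yRw ∧ zRw)) — i.e. a generalized confluence (Geach) condition.
(F1): ✓.
(F2): fails — w5R²w0, w5Rw5 but no w with w0Rw and w5Rw.
(F3): ✓.
(F4): fails — uR²v, uRw but no t with vRt and wRt.

(F1), (F3)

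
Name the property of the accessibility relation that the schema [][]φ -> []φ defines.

density: forall x forall y (Rxy -> exists z (Rxz & Rzy))

Suppose □□φ→□φ is valid. Take Rxy and set V(φ)={w : xR²w}. Then □□φ at x, so □φ at x, so φ at y, i.e. ∃z(Rxz∧Rzy).
Conversely, on a frame with density the schema holds at every world under every valuation.
Frame condition: forall x forall y (Rxy -> exists z (Rxz & Rzy)).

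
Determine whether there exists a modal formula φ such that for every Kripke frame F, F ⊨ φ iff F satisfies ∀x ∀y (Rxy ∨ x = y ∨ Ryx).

If a class were modally definable it would be closed under disjoint unions (Goldblatt–Thomason).
Take 4 disjoint single-world reflexive frames: each is trivially connected, but their disjoint union has 4 worlds with no edge between distinct components, so it is not connected.
So the class is not modally definable.

No — not modally definable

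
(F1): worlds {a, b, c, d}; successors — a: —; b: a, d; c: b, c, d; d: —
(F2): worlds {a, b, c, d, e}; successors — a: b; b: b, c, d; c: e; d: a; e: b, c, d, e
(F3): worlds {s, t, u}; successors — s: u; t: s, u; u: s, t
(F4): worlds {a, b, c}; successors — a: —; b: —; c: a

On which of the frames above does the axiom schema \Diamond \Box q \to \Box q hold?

The schema corresponds to the Euclidean property: \forall x \forall y \forall z (Rxy \wedge Rxz \to Ryz).
(F1): fails — Rba and Rba but not Raa.
(F2): fails — Rbc and Rbc but not Rcc.
(F3): fails — Rsu and Rsu but not Ruu.
(F4): fails — Rca and Rca but not Raa.

none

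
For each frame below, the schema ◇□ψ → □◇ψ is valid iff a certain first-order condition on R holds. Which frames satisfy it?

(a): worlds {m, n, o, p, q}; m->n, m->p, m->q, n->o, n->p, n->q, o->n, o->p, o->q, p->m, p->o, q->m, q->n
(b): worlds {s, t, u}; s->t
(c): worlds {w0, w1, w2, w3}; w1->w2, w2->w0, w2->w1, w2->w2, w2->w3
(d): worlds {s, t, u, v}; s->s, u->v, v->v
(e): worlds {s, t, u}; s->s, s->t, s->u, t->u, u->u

Frame correspondent (Sahlqvist): ∀x ∀y ∀z (Rxy ∧ Rxz → ∃w (Ryw ∧ Rzw)) — i.e. convergence.
(a): fails — Rmq and Rmn but q and n have no common successor.
(b): fails — Rst and Rst but t and t have no common successor.
(c): fails — Rw2w2 and Rw2w0 but w2 and w0 have no common successor.
(d): ✓.
(e): ✓.

(d), (e)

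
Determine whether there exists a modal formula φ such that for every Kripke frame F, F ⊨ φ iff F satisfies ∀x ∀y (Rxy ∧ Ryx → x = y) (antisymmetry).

Any modally definable frame class is closed under surjective bounded morphisms.
The 6-cycle (worlds a,b,c,d,e,f with a→b→c→d→e→f→a) is antisymmetric. Sending even-indexed worlds to s and odd-indexed worlds to t is a surjective bounded morphism onto the two-world frame with s↔t, which is not antisymmetric.
So the class is not modally definable.

No — not modally definable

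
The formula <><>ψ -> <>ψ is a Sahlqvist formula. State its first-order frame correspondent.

This is a form of the 4 axiom.
Its frame correspondent is transitivity — forall x forall y forall z (Rxy & Ryz -> Rxz).

transitivity: forall x forall y forall z (Rxy & Ryz -> Rxz)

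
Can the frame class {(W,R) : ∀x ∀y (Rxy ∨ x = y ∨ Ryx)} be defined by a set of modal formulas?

Not modally definable

If a class were modally definable it would be closed under disjoint unions (Goldblatt–Thomason).
Take 4 disjoint single-world reflexive frames: each is trivially connected, but their disjoint union has 4 worlds with no edge between distinct components, so it is not connected.
So no modal formula (or set of formulas) defines exactly the connected frames.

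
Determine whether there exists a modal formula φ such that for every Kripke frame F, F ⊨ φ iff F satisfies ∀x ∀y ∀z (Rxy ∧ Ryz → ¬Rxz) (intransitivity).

No — not modally definable

Any modally definable frame class is closed under surjective bounded morphisms.
The 7-cycle (worlds a,b,c,d,e,f,g with a→b→c→d→e→f→g→a) is intransitive. Mapping every world to a single reflexive point • is a surjective bounded morphism; the reflexive point is not intransitive (R••∧R•• but R••).
So no modal formula (or set of formulas) defines exactly the intransitive frames.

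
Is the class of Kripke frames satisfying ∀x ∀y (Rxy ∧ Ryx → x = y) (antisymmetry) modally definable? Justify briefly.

Not modally definable

If a class were modally definable it would be closed under surjective bounded morphisms (Goldblatt–Thomason).
The 6-cycle (worlds w0,w1,w2,w3,w4,w5 with w0→w1→w2→w3→w4→w5→w0) is antisymmetric. Sending even-indexed worlds to s and odd-indexed worlds to t is a surjective bounded morphism onto the two-world frame with s↔t, which is not antisymmetric.
So the class is not modally definable.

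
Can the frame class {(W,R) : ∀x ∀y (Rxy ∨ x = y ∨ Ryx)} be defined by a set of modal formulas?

Modal frame validity is preserved under disjoint unions.
Take 2 disjoint single-world reflexive frames: each is trivially connected, but their disjoint union has 2 worlds with no edge between distinct components, so it is not connected.
Hence connectedness of R is not modally definable.

No — not modally definable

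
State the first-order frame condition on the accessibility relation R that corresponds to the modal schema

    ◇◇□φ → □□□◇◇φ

This is a Sahlqvist (Geach-type) schema ◇^2□^1φ → □^3◇^2φ.
Minimal-valuation argument: fix x; take any y with xR^2y and any z with xR^3z. Set V(φ) to the set of worlds R-reachable from y in exactly 1 step. Then □^1φ holds at y, so the antecedent holds at x; validity forces ◇^2φ at z, giving a w with zR^2w and yR^1w.
First-order correspondent: ∀x ∀y ∀z ((xR²y ∧ xR³z) → ∃w (yRw ∧ zR²w)).

∀x ∀y ∀z ((xR²y ∧ xR³z) → ∃w (yRw ∧ zR²w))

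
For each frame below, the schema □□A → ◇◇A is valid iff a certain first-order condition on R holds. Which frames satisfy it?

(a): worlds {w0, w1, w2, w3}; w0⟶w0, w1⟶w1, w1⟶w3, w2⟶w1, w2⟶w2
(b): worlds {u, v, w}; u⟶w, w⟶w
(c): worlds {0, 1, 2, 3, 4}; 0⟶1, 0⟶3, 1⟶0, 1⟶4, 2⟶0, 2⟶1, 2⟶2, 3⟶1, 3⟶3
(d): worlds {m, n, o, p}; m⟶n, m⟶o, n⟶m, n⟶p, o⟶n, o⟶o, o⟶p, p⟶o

This is the axiom for a generalized confluence (Geach) condition; its first-order frame correspondent is ∀x ∃w (xR²w ∧ xR²w).
(a): fails — at w3 but no w with w3R²w and w3R²w.
(b): fails — at v but no t with vR²t and vR²t.
(c): fails — at 4 but no w with 4R²w and 4R²w.
(d): condition met.

(d)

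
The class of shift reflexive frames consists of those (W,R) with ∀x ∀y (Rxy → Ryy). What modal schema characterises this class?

The condition is shift-reflexivity. The T□ schema □(□q → q) defines it.
Suppose □(□q→q) is valid. Take Rxy and set V(q)={w : Ryw}. Then at y, □q holds; since □(□q→q) at x, □q→q at y, so q at y, i.e. Ryy.

□(□q → q)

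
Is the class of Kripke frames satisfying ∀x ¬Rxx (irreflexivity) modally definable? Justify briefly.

No — not modally definable

Any modally definable frame class is closed under surjective bounded morphisms.
The 4-cycle (worlds w0,w1,w2,w3 with w0→w1→w2→w3→w0) is irreflexive, and the map sending every world to a single reflexive point • is a surjective bounded morphism (forth: every edge maps to (•,•); back: every world has a successor). So any modal formula valid on the 4-cycle is also valid on the reflexive point, which is not irreflexive.
Hence irreflexivity is not modally definable.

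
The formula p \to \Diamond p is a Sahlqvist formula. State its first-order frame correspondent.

Equivalently (dual form): □p → p.
Suppose □p→p is valid. At any x set V(p)={w : Rxw}. Then □p holds at x, so p holds at x, i.e. Rxx.

reflexivity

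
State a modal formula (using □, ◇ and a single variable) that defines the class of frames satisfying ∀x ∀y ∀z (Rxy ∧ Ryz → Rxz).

This is transitivity; the standard corresponding axiom is 4: □ψ → □□ψ.

□ψ → □□ψ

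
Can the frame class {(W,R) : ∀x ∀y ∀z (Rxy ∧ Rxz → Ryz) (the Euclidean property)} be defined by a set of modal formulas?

Yes, by ◇r → □◇r

Yes: it is the Euclidean property, defined by the 5 schema ◇r → □◇r.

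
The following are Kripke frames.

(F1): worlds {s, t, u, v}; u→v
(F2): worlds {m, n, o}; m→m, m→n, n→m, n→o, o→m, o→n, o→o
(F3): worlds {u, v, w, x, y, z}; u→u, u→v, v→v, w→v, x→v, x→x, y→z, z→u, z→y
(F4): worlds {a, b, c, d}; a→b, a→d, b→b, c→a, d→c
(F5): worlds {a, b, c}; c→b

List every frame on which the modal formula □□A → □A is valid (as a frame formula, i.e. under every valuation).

Frame correspondent (Sahlqvist): ∀x ∀y (Rxy → ∃z (Rxz ∧ Rzy)) — i.e. density.
(F1): fails — Ruv but no z with Ruz and Rzv.
(F2): satisfies the condition.
(F3): fails — Rzy but no t with Rzt and Rty.
(F4): fails — Rdc but no z with Rdz and Rzc.
(F5): fails — Rcb but no z with Rcz and Rzb.

(F2)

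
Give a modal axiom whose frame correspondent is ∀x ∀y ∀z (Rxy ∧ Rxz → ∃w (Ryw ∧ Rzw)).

This is convergence; the standard corresponding axiom is .2: ◇□r → □◇r.
Suppose ◇□r→□◇r is valid. Take Rxy, Rxz and set V(r)={w : Ryw}. Then □r at y so ◇□r at x, so □◇r at x, so ◇r at z, giving w with Rzw and Ryw.

◇□r → □◇r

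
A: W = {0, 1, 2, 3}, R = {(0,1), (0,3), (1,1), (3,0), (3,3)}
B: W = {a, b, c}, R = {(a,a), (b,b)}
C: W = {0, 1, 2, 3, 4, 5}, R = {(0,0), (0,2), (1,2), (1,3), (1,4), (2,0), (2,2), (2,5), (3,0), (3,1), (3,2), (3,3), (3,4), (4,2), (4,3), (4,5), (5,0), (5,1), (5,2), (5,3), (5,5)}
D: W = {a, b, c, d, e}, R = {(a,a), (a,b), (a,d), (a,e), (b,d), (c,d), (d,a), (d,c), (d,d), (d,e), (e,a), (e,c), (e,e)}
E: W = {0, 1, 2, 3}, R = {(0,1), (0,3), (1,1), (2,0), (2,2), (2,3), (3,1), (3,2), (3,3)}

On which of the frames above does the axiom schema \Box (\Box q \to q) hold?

B

Frame correspondent (Sahlqvist): \forall x \forall y (Rxy \to Ryy) — i.e. shift-reflexivity.
A: fails — R30 but not R00.
B: condition met.
C: fails — R34 but not R44.
D: fails — Rdc but not Rcc.
E: fails — R20 but not R00.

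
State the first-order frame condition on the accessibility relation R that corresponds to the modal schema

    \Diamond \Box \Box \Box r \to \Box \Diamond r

This is a Sahlqvist (Geach-type) schema ◇^1□^3r → □^1◇^1r.
Minimal-valuation argument: fix x; take any y with xR^1y and any z with xR^1z. Set V(r) to the set of worlds R-reachable from y in exactly 3 steps. Then □^3r holds at y, so the antecedent holds at x; validity forces ◇^1r at z, giving a w with zR^1w and yR^3w.
First-order correspondent: \forall x \forall y \forall z ((xRy \wedge xRz) \to \exists w (y R^3 w \wedge zRw)).

\forall x \forall y \forall z ((xRy \wedge xRz) \to \exists w (y R^3 w \wedge zRw))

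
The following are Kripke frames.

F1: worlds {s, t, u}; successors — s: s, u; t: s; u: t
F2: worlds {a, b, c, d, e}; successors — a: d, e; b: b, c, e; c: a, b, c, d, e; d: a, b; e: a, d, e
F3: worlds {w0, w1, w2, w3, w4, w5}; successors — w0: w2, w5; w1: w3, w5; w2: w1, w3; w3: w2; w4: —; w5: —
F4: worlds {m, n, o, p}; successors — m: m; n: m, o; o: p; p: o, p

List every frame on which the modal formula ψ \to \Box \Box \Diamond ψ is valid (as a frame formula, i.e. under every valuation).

none

The schema corresponds to a generalized confluence (Geach) condition: \forall x \forall z (x R^2 z \to \exists w (x = w \wedge zRw)).
F1: fails — sR²u but no w with s=w and uRw.
F2: fails — aR²a but no w with a=w and aRw.
F3: fails — w0R²w1 but no w with w0=w and w1Rw.
F4: fails — nR²m but no w with n=w and mRw.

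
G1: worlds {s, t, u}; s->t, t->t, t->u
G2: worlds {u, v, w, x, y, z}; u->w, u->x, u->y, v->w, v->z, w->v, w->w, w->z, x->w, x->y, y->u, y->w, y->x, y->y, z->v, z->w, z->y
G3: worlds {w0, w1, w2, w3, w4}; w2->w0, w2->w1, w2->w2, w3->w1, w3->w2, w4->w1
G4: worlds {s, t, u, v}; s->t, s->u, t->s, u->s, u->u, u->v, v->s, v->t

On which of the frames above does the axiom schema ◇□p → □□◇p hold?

G2

This is the axiom for a generalized confluence (Geach) condition; its first-order frame correspondent is ∀x ∀y ∀z ((xRy ∧ xR²z) → ∃w (yRw ∧ zRw)).
G1: fails — sRt, sR²u but no w with tRw and uRw.
G2: satisfies the condition.
G3: fails — w2Rw0, w2R²w0 but no w with w0Rw and w0Rw.
G4: fails — sRt, sR²s but no w with tRw and sRw.
Valid on: G2.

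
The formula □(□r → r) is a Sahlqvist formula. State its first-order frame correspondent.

Suppose □(□r→r) is valid. Take Rxy and set V(r)={w : Ryw}. Then at y, □r holds; since □(□r→r) at x, □r→r at y, so r at y, i.e. Ryy.

shift-reflexivity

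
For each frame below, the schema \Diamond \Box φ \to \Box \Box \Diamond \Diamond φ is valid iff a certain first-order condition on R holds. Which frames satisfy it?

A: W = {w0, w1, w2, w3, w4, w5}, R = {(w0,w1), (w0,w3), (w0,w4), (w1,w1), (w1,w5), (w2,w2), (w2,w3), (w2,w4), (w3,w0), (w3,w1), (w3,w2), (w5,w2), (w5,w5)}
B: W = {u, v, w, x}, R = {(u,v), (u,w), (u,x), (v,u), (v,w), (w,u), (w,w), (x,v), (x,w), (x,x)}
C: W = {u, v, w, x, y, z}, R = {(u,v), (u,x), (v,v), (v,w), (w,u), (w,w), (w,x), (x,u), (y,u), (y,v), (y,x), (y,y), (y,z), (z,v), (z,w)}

This is the axiom for a generalized confluence (Geach) condition; its first-order frame correspondent is \forall x \forall y \forall z ((xRy \wedge x R^2 z) \to \exists w (yRw \wedge z R^2 w)).
A: fails — w0Rw4, w0R²w0 but no w with w4Rw and w0R²w.
B: holds.
C: fails — wRx, wR²x but no t with xRt and xR²t.
Valid on: B.

B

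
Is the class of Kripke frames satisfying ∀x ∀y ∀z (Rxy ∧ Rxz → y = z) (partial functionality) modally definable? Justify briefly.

Definable; ◇q → □q defines it

Yes: it is partial functionality, defined by the CD schema ◇q → □q.
Suppose ◇q→□q is valid. Take Rxy, Rxz and set V(q)={y}. Then ◇q at x, so □q at x, so q at z, i.e. z=y.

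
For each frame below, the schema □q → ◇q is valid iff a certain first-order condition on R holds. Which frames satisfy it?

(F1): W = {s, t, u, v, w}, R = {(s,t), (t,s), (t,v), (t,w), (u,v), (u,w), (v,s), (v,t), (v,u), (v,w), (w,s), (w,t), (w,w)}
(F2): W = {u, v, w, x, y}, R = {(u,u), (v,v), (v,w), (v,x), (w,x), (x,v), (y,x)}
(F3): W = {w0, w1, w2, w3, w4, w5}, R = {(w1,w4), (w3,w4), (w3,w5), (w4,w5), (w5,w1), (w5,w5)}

(F1), (F2)

This is the axiom for seriality; its first-order frame correspondent is ∀x ∃y Rxy.
(F1): holds.
(F2): holds.
(F3): fails — world w0 has no successor.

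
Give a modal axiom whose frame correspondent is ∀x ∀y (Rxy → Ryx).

The condition is symmetry. The B schema ψ → □◇ψ defines it.
Suppose ψ→□◇ψ is valid. Take Rxy and set V(ψ)={x}. Then ψ at x, so □◇ψ at x, so ◇ψ at y, so some z with Ryz has ψ; z=x, i.e. Ryx.

ψ → □◇ψ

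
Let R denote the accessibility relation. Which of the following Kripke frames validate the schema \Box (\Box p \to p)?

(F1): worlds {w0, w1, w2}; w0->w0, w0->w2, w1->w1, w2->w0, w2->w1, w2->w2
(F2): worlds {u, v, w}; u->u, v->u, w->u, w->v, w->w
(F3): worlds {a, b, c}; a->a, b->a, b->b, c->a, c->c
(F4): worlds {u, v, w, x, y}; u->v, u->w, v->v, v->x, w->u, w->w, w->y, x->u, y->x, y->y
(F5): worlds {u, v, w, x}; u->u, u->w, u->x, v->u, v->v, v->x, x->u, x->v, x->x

(F1), (F3)

This is the axiom for shift-reflexivity; its first-order frame correspondent is \forall x \forall y (Rxy \to Ryy).
(F1): holds.
(F2): fails — Rwv but not Rvv.
(F3): holds.
(F4): fails — Ryx but not Rxx.
(F5): fails — Ruw but not Rww.
Valid on: (F1), (F3).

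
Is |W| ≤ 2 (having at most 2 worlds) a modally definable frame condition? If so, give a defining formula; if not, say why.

Any modally definable frame class is closed under disjoint unions.
Any modal formula valid on each of 3 disjoint one-world frames is valid on their disjoint union (validity is preserved under disjoint unions). Each one-world frame has |W|=1≤2, but the union has |W|=3.
So the class is not modally definable.

Not modally definable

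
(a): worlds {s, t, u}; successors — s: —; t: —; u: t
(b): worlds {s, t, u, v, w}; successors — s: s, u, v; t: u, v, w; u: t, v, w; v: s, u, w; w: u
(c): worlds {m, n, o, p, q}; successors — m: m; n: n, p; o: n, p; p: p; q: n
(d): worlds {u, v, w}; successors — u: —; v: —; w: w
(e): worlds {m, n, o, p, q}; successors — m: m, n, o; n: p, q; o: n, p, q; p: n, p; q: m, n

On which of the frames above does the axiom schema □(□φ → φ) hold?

(c), (d)

Frame correspondent (Sahlqvist): ∀x ∀y (Rxy → Ryy) — i.e. shift-reflexivity.
(a): fails — Rut but not Rtt.
(b): fails — Ruv but not Rvv.
(c): condition met.
(d): condition met.
(e): fails — Ron but not Rnn.
Valid on: (c), (d).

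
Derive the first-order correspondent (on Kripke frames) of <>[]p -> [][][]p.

forall x forall y forall z ((xRy & x R^3 z) -> exists w (yRw & z = w))

This is a Sahlqvist (Geach-type) schema ◇^1□^1p → □^3◇^0p.
First-order correspondent: forall x forall y forall z ((xRy & x R^3 z) -> exists w (yRw & z = w)).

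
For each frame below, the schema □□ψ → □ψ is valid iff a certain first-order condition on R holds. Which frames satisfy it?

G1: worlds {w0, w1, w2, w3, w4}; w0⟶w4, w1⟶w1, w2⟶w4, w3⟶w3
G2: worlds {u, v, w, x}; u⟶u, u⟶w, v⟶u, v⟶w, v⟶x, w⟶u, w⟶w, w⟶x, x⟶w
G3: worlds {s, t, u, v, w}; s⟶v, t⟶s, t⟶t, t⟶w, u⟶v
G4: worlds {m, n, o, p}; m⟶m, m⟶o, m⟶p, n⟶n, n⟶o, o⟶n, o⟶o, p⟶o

G2, G4

The schema corresponds to density: ∀x ∀y (Rxy → ∃z (Rxz ∧ Rzy)).
G1: fails — Rw2w4 but no z with Rw2z and Rzw4.
G2: holds.
G3: fails — Ruv but no z with Ruz and Rzv.
G4: holds.
Valid on: G2, G4.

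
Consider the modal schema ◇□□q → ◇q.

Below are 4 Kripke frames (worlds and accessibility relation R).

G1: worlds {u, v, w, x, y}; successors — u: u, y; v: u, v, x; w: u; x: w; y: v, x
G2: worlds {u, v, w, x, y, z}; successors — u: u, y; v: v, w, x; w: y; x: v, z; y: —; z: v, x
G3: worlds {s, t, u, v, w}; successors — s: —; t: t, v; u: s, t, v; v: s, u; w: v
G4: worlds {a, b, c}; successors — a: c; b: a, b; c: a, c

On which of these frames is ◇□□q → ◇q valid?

G4

This is the axiom for a generalized confluence (Geach) condition; its first-order frame correspondent is ∀x ∀y (xRy → ∃w (yR²w ∧ xRw)).
G1: fails — xRw but no t with wR²t and xRt.
G2: fails — uRy but no t with yR²t and uRt.
G3: fails — uRs but no w* with sR²w* and uRw*.
G4: ✓.
Valid on: G4.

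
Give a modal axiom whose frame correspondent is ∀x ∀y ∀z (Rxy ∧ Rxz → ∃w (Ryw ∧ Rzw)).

A defining formula is ◇□q → □◇q (the .2 axiom).
Suppose ◇□q→□◇q is valid. Take Rxy, Rxz and set V(q)={w : Ryw}. Then □q at y so ◇□q at x, so □◇q at x, so ◇q at z, giving w with Rzw and Ryw.

◇□q → □◇q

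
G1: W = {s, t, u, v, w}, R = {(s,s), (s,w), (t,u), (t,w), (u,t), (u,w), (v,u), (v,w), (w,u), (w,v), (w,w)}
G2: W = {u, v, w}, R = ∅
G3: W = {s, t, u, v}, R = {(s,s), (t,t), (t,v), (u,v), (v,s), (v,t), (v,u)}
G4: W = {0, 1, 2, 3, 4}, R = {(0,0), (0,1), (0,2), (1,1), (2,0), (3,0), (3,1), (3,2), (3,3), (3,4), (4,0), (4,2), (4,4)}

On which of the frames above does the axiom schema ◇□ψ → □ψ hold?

G2

The schema corresponds to the Euclidean property: ∀x ∀y ∀z (Rxy ∧ Rxz → Ryz).
G1: fails — Rsw and Rss but not Rws.
G2: ✓.
G3: fails — Rtv and Rtv but not Rvv.
G4: fails — R02 and R02 but not R22.
Valid on: G2.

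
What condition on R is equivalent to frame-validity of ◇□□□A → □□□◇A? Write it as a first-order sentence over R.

∀x ∀y ∀z ((xRy ∧ xR³z) → ∃w (yR³w ∧ zRw))

This is a Sahlqvist (Geach-type) schema ◇^1□^3A → □^3◇^1A.
Minimal-valuation argument: fix x; take any y with xR^1y and any z with xR^3z. Set V(A) to the set of worlds R-reachable from y in exactly 3 steps. Then □^3A holds at y, so the antecedent holds at x; validity forces ◇^1A at z, giving a w with zR^1w and yR^3w.
First-order correspondent: ∀x ∀y ∀z ((xRy ∧ xR³z) → ∃w (yR³w ∧ zRw)).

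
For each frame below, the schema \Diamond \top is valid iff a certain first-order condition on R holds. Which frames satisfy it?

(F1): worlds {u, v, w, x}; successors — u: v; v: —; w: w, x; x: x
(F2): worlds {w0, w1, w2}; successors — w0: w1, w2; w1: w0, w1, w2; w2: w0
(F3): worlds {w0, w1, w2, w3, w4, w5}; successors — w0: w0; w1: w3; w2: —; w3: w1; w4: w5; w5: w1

(F2)

Frame correspondent (Sahlqvist): \forall x \exists y Rxy — i.e. seriality.
(F1): fails — world v has no successor.
(F2): condition met.
(F3): fails — world w2 has no successor.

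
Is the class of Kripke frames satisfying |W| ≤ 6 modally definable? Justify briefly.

No — not modally definable

Any modally definable frame class is closed under disjoint unions.
Any modal formula valid on each of 7 disjoint one-world frames is valid on their disjoint union (validity is preserved under disjoint unions). Each one-world frame has |W|=1≤6, but the union has |W|=7.
So no modal formula (or set of formulas) defines exactly the |W|≤6 frames.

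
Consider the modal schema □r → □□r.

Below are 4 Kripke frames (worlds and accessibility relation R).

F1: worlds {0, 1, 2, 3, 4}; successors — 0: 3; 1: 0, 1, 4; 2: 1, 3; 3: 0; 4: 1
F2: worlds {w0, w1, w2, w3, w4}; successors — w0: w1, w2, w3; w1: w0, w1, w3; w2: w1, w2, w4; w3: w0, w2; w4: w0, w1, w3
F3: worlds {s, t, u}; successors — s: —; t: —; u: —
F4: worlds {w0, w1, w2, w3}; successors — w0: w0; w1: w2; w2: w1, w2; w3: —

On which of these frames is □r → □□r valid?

This is the axiom for transitivity; its first-order frame correspondent is ∀x ∀y ∀z (Rxy ∧ Ryz → Rxz).
F1: fails — R10 and R03 but not R13.
F2: fails — Rw1w0 and Rw0w2 but not Rw1w2.
F3: condition met.
F4: fails — Rw1w2 and Rw2w1 but not Rw1w1.
Valid on: F3.

F3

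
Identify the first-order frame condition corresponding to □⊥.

emptiness of R: ∀x ∀y ¬Rxy

This is the Ver axiom.
Its frame correspondent is emptiness of R — ∀x ∀y ¬Rxy.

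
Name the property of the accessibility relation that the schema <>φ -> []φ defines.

Suppose ◇φ→□φ is valid. Take Rxy, Rxz and set V(φ)={y}. Then ◇φ at x, so □φ at x, so φ at z, i.e. z=y.

partial functionality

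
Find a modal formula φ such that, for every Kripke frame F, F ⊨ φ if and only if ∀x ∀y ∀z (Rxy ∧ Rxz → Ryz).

A defining formula is ◇s → □◇s (the 5 axiom).
Suppose ◇s→□◇s is valid. Take Rxy, Rxz and set V(s)={y}. Then ◇s at x, so □◇s at x, so ◇s at z, so some w with Rzw has s; w=y, i.e. Rzy. By symmetry of the argument, Ryz.

◇s → □◇s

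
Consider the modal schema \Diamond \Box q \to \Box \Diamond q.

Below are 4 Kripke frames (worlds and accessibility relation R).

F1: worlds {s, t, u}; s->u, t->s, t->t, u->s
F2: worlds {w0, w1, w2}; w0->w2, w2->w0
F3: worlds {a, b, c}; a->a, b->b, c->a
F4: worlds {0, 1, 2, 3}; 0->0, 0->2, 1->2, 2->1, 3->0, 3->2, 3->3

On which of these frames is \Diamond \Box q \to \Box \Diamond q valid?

The schema corresponds to convergence: \forall x \forall y \forall z (Rxy \wedge Rxz \to \exists w (Ryw \wedge Rzw)).
F1: fails — Rts and Rtt but s and t have no common successor.
F2: satisfies the condition.
F3: satisfies the condition.
F4: fails — R00 and R02 but 0 and 2 have no common successor.
Valid on: F2, F3.

F2, F3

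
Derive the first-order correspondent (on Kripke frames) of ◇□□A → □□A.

This is a Sahlqvist (Geach-type) schema ◇^1□^2A → □^2◇^0A.
Minimal-valuation argument: fix x; take any y with xR^1y and any z with xR^2z. Set V(A) to the set of worlds R-reachable from y in exactly 2 steps. Then □^2A holds at y, so the antecedent holds at x; validity forces ◇^0A at z, giving a w with zR^0w and yR^2w.
First-order correspondent: ∀x ∀y ∀z ((xRy ∧ xR²z) → ∃w (yR²w ∧ z = w)).

∀x ∀y ∀z ((xRy ∧ xR²z) → ∃w (yR²w ∧ z = w))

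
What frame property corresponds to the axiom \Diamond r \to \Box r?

Partial functionality

Suppose ◇r→□r is valid. Take Rxy, Rxz and set V(r)={y}. Then ◇r at x, so □r at x, so r at z, i.e. z=y.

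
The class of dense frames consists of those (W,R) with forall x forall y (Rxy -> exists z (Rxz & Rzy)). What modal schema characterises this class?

The condition is density. The C4 schema □□p → □p defines it.
Suppose □□p→□p is valid. Take Rxy and set V(p)={w : xR²w}. Then □□p at x, so □p at x, so p at y, i.e. ∃z(Rxz∧Rzy).

□□p → □p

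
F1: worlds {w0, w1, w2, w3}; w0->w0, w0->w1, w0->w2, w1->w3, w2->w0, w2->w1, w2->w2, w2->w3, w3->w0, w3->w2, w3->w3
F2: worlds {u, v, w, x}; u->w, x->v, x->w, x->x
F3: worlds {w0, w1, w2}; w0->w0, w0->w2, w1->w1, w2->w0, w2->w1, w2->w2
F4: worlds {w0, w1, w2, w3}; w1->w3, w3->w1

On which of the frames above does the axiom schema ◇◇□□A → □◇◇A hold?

This is the axiom for a generalized confluence (Geach) condition; its first-order frame correspondent is ∀x ∀y ∀z ((xR²y ∧ xRz) → ∃w (yR²w ∧ zR²w)).
F1: condition met.
F2: fails — xR²v, xRv but no t with vR²t and vR²t.
F3: condition met.
F4: fails — w1R²w1, w1Rw3 but no w with w1R²w and w3R²w.
Valid on: F1, F3.

F1, F3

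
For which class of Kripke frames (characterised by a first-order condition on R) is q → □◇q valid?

Symmetry

Suppose q→□◇q is valid. Take Rxy and set V(q)={x}. Then q at x, so □◇q at x, so ◇q at y, so some z with Ryz has q; z=x, i.e. Ryx.
Conversely, any frame satisfying ∀x ∀y (Rxy → Ryx) validates the schema.
So the correspondent is symmetry.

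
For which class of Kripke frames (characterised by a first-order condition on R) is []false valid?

□⊥ is valid iff no world has any successor (otherwise □⊥ fails at any world with one).

emptiness of R: forall x forall y ~Rxy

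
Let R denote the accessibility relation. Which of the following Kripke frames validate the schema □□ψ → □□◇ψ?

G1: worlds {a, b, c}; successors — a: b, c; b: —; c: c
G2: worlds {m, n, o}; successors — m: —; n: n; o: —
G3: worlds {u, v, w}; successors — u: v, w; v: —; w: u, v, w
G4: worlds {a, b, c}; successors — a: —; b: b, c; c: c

This is the axiom for a generalized confluence (Geach) condition; its first-order frame correspondent is ∀x ∀z (xR²z → ∃w (xR²w ∧ zRw)).
G1: condition met.
G2: condition met.
G3: fails — uR²v but no t with uR²t and vRt.
G4: condition met.

G1, G2, G4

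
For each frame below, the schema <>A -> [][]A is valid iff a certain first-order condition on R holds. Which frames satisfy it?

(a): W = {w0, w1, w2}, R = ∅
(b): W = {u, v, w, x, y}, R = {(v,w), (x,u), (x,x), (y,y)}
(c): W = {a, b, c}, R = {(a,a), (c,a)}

The schema corresponds to a generalized confluence (Geach) condition: forall x forall y forall z ((xRy & x R^2 z) -> exists w (y = w & z = w)).
(a): ✓.
(b): fails — xRu, xR²x but u ≠ x.
(c): ✓.

(a), (c)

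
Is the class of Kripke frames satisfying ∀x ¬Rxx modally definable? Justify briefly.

Any modally definable frame class is closed under surjective bounded morphisms.
The 2-cycle (worlds w0,w1 with w0→w1→w0) is irreflexive, and the map sending every world to a single reflexive point • is a surjective bounded morphism (forth: every edge maps to (•,•); back: every world has a successor). So any modal formula valid on the 2-cycle is also valid on the reflexive point, which is not irreflexive.
Hence irreflexivity is not modally definable.

Not modally definable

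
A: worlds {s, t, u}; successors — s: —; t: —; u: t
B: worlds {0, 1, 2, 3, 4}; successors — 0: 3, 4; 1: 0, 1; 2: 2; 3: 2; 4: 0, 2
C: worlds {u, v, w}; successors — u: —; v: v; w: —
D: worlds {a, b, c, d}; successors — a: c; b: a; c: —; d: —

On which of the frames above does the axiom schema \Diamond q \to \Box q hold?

The schema corresponds to partial functionality: \forall x \forall y \forall z (Rxy \wedge Rxz \to y = z).
A: ✓.
B: fails — 0 sees both 3 and 4.
C: ✓.
D: ✓.
Valid on: A, C, D.

A, C, D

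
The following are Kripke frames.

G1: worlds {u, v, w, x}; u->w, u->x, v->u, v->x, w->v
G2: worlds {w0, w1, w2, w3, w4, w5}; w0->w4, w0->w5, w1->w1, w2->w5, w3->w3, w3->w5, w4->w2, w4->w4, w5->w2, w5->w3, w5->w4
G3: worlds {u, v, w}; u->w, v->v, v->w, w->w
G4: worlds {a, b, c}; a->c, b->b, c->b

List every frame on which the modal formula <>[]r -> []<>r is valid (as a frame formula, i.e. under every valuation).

G3, G4

This is the axiom for convergence; its first-order frame correspondent is forall x forall y forall z (Rxy & Rxz -> exists w (Ryw & Rzw)).
G1: fails — Ruw and Rux but w and x have no common successor.
G2: fails — Rw4w4 and Rw4w2 but w4 and w2 have no common successor.
G3: holds.
G4: holds.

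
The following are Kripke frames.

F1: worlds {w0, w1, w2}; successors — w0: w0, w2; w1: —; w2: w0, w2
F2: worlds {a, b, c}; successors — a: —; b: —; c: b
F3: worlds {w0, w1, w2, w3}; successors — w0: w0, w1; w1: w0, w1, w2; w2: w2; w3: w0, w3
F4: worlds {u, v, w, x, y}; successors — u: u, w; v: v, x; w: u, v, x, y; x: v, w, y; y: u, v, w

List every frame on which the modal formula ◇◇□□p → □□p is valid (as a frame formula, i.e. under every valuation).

The schema corresponds to a generalized confluence (Geach) condition: ∀x ∀y ∀z ((xR²y ∧ xR²z) → ∃w (yR²w ∧ z = w)).
F1: satisfies the condition.
F2: satisfies the condition.
F3: fails — w0R²w2, w0R²w0 but no w with w2R²w and w0=w.
F4: fails — uR²v, uR²u but no t with vR²t and u=t.
Valid on: F1, F2.

F1, F2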